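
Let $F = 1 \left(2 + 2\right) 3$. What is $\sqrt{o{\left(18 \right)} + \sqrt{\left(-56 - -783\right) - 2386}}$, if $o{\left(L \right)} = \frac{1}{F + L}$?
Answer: $\frac{\sqrt{30 + 900 i \sqrt{1659}}}{30} \approx 4.5147 + 4.511 i$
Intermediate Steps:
$F = 12$ ($F = 1 \cdot 4 \cdot 3 = 1 \cdot 12 = 12$)
$o{\left(L \right)} = \frac{1}{12 + L}$
$\sqrt{o{\left(18 \right)} + \sqrt{\left(-56 - -783\right) - 2386}} = \sqrt{\frac{1}{12 + 18} + \sqrt{\left(-56 - -783\right) - 2386}} = \sqrt{\frac{1}{30} + \sqrt{\left(-56 + 783\right) - 2386}} = \sqrt{\frac{1}{30} + \sqrt{727 - 2386}} = \sqrt{\frac{1}{30} + \sqrt{-1659}} = \sqrt{\frac{1}{30} + i \sqrt{1659}}$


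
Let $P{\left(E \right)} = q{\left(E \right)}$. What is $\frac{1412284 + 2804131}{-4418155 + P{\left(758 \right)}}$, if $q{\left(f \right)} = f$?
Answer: $- \frac{4216415}{4417397} \approx -0.9545$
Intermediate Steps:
$P{\left(E \right)} = E$
$\frac{1412284 + 2804131}{-4418155 + P{\left(758 \right)}} = \frac{1412284 + 2804131}{-4418155 + 758} = \frac{4216415}{-4417397} = 4216415 \left(- \frac{1}{4417397}\right) = - \frac{4216415}{4417397}$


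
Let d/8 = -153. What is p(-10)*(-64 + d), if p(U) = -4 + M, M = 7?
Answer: -3864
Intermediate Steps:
d = -1224 (d = 8*(-153) = -1224)
p(U) = 3 (p(U) = -4 + 7 = 3)
p(-10)*(-64 + d) = 3*(-64 - 1224) = 3*(-1288) = -3864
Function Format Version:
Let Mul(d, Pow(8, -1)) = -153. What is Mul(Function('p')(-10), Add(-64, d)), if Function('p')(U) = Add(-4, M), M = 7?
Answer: -3864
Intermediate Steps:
d = -1224 (d = Mul(8, -153) = -1224)
Function('p')(U) = 3 (Function('p')(U) = Add(-4, 7) = 3)
Mul(Function('p')(-10), Add(-64, d)) = Mul(3, Add(-64, -1224)) = Mul(3, -1288) = -3864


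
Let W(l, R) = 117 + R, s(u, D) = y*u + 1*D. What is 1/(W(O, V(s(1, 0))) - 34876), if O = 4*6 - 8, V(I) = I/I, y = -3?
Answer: -1/34758 ≈ -2.8770e-5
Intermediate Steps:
s(u, D) = D - 3*u (s(u, D) = -3*u + 1*D = -3*u + D = D - 3*u)
V(I) = 1
O = 16 (O = 24 - 8 = 16)
1/(W(O, V(s(1, 0))) - 34876) = 1/((117 + 1) - 34876) = 1/(118 - 34876) = 1/(-34758) = -1/34758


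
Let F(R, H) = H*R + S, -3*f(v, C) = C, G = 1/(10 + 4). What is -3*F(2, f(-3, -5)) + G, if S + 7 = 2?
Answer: 71/14 ≈ 5.0714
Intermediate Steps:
S = -5 (S = -7 + 2 = -5)
G = 1/14 ≈ 0.071429
f(v, C) = -C/3
F(R, H) = -5 + H*R (F(R, H) = H*R - 5 = -5 + H*R)
-3*F(2, f(-3, -5)) + G = -3*(-5 - 1/3*(-5)*2) + 1/14 = -3*(-5 + (5/3)*2) + 1/14 = -3*(-5 + 10/3) + 1/14 = -3*(-5/3) + 1/14 = 5 + 1/14 = 71/14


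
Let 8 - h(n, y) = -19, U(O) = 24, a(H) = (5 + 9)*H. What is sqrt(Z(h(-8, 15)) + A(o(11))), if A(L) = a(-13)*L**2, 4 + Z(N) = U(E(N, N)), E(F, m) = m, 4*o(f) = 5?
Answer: 3*I*sqrt(470)/4 ≈ 16.26*I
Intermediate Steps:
o(f) = 5/4 (o(f) = (1/4)*5 = 5/4)
a(H) = 14*H
h(n, y) = 27 (h(n, y) = 8 - 1*(-19) = 8 + 19 = 27)
Z(N) = 20 (Z(N) = -4 + 24 = 20)
A(L) = -182*L**2 (A(L) = (14*(-13))*L**2 = -182*L**2)
sqrt(Z(h(-8, 15)) + A(o(11))) = sqrt(20 - 182*(5/4)**2) = sqrt(20 - 182*25/16) = sqrt(20 - 2275/8) = sqrt(-2115/8) = 3*I*sqrt(470)/4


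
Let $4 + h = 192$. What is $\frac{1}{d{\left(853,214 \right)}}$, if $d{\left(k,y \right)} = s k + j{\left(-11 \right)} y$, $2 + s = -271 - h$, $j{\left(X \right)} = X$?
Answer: $- \frac{1}{395587} \approx -2.5279 \cdot 10^{-6}$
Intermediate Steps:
$h = 188$ ($h = -4 + 192 = 188$)
$s = -461$ ($s = -2 - 459 = -461$)
$d{\left(k,y \right)} = - 461 k - 11 y$
$\frac{1}{d{\left(853,214 \right)}} = \frac{1}{\left(-461\right) 853 - 2354} = \frac{1}{-393233 - 2354} = \frac{1}{-395587} = - \frac{1}{395587}$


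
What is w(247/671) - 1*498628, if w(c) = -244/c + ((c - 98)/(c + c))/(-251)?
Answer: -246649419/494 ≈ -4.9929e+5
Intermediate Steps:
w(c) = -244/c - (-98 + c)/(502*c) (w(c) = -244/c + ((-98 + c)/((2*c)))*(-1/251) = -244/c + ((-98 + c)*(1/(2*c)))*(-1/251) = -244/c + ((-98 + c)/(2*c))*(-1/251) = -244/c - (-98 + c)/(502*c))
w(247/671) - 1*498628 = (-122390 - 247/671)/(502*((247/671))) - 1*498628 = (-122390 - 247/671)/(502*((247*(1/671)))) - 498628 = (-122390 - 1*247/671)/(502*(247/671)) - 498628 = (1/502)*(671/247)*(-122390 - 247/671) - 498628 = (1/502)*(671/247)*(-82123937/671) - 498628 = -327187/494 - 498628 = -246649419/494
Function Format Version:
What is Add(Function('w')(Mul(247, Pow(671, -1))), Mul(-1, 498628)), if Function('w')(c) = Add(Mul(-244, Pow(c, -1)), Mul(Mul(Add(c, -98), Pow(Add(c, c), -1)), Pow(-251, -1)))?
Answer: Rational(-246649419, 494) ≈ -4.9929e+5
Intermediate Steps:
Function('w')(c) = Add(Mul(-244, Pow(c, -1)), Mul(Rational(-1, 502), Pow(c, -1), Add(-98, c))) (Function('w')(c) = Add(Mul(-244, Pow(c, -1)), Mul(Mul(Add(-98, c), Pow(Mul(2, c), -1)), Rational(-1, 251))) = Add(Mul(-244, Pow(c, -1)), Mul(Mul(Add(-98, c), Mul(Rational(1, 2), Pow(c, -1))), Rational(-1, 251))) = Add(Mul(-244, Pow(c, -1)), Mul(Mul(Rational(1, 2), Pow(c, -1), Add(-98, c)), Rational(-1, 251))) = Add(Mul(-244, Pow(c, -1)), Mul(Rational(-1, 502), Pow(c, -1), Add(-98, c))))
Add(Function('w')(Mul(247, Pow(671, -1))), Mul(-1, 498628)) = Add(Mul(Rational(1, 502), Pow(Mul(247, Pow(671, -1)), -1), Add(-122390, Mul(-1, Mul(247, Pow(671, -1))))), Mul(-1, 498628)) = Add(Mul(Rational(1, 502), Pow(Mul(247, Rational(1, 671)), -1), Add(-122390, Mul(-1, Mul(247, Rational(1, 671))))), -498628) = Add(Mul(Rational(1, 502), Pow(Rational(247, 671), -1), Add(-122390, Mul(-1, Rational(247, 671)))), -498628) = Add(Mul(Rational(1, 502), Rational(671, 247), Add(-122390, Rational(-247, 671))), -498628) = Add(Mul(Rational(1, 502), Rational(671, 247), Rational(-82123937, 671)), -498628) = Add(Rational(-327187, 494), -498628) = Rational(-246649419, 494)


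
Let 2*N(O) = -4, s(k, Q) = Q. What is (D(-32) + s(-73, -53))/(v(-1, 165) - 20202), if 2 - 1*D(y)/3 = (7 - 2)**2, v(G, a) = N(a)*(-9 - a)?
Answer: 61/9927 ≈ 0.0061449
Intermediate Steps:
N(O) = -2 (N(O) = (1/2)*(-4) = -2)
v(G, a) = 18 + 2*a (v(G, a) = -2*(-9 - a) = 18 + 2*a)
D(y) = -69 (D(y) = 6 - 3*(7 - 2)**2 = 6 - 3*5**2 = 6 - 3*25 = 6 - 75 = -69)
(D(-32) + s(-73, -53))/(v(-1, 165) - 20202) = (-69 - 53)/((18 + 2*165) - 20202) = -122/((18 + 330) - 20202) = -122/(348 - 20202) = -122/(-19854) = -122*(-1/19854) = 61/9927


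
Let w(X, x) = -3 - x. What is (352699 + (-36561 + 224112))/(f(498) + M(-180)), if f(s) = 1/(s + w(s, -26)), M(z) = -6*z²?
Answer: -281470250/101282399 ≈ -2.7791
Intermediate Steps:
f(s) = 1/(23 + s) (f(s) = 1/(s + (-3 - 1*(-26))) = 1/(s + (-3 + 26)) = 1/(s + 23) = 1/(23 + s))
(352699 + (-36561 + 224112))/(f(498) + M(-180)) = (352699 + (-36561 + 224112))/(1/(23 + 498) - 6*(-180)²) = (352699 + 187551)/(1/521 - 6*32400) = 540250/(1/521 - 194400) = 540250/(-101282399/521) = 540250*(-521/101282399) = -281470250/101282399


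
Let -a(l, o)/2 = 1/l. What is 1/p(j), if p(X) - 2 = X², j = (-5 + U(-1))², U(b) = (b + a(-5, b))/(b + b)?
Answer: 10000/4899681 ≈ 0.0020409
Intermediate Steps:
a(l, o) = -2/l
U(b) = (⅖ + b)/(2*b) (U(b) = (b - 2/(-5))/(b + b) = (b - 2*(-⅕))/((2*b)) = (b + ⅖)*(1/(2*b)) = (⅖ + b)*(1/(2*b)) = (⅖ + b)/(2*b))
j = 2209/100 (j = (-5 + (⅒)*(2 + 5*(-1))/(-1))² = (-5 + (⅒)*(-1)*(2 - 5))² = (-5 + (⅒)*(-1)*(-3))² = (-5 + 3/10)² = (-47/10)² = 2209/100 ≈ 22.090)
p(X) = 2 + X²
1/p(j) = 1/(2 + (2209/100)²) = 1/(2 + 4879681/10000) = 1/(4899681/10000) = 10000/4899681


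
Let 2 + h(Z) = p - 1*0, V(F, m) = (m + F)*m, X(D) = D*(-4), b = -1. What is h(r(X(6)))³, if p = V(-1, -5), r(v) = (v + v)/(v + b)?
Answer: 21952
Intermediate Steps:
X(D) = -4*D
V(F, m) = m*(F + m) (V(F, m) = (F + m)*m = m*(F + m))
r(v) = 2*v/(-1 + v) (r(v) = (v + v)/(v - 1) = (2*v)/(-1 + v) = 2*v/(-1 + v))
p = 30 (p = -5*(-1 - 5) = -5*(-6) = 30)
h(Z) = 28 (h(Z) = -2 + (30 - 1*0) = -2 + (30 + 0) = -2 + 30 = 28)
h(r(X(6)))³ = 28³ = 21952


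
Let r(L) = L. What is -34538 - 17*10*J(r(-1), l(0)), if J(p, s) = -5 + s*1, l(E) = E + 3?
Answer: -34198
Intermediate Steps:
l(E) = 3 + E
J(p, s) = -5 + s
-34538 - 17*10*J(r(-1), l(0)) = -34538 - 17*10*(-5 + (3 + 0)) = -34538 - 170*(-5 + 3) = -34538 - 170*(-2) = -34538 - 1*(-340) = -34538 + 340 = -34198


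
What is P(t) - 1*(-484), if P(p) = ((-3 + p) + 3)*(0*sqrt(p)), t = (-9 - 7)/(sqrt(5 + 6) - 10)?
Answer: 484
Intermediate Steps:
t = -16/(-10 + sqrt(11)) (t = -16/(sqrt(11) - 10) = -16/(-10 + sqrt(11)) ≈ 2.3940)
P(p) = 0 (P(p) = p*0 = 0)
P(t) - 1*(-484) = 0 - 1*(-484) = 0 + 484 = 484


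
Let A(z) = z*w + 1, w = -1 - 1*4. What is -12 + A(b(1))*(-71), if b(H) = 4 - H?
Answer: 982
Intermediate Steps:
w = -5 (w = -1 - 4 = -5)
A(z) = 1 - 5*z (A(z) = z*(-5) + 1 = -5*z + 1 = 1 - 5*z)
-12 + A(b(1))*(-71) = -12 + (1 - 5*(4 - 1*1))*(-71) = -12 + (1 - 5*(4 - 1))*(-71) = -12 + (1 - 5*3)*(-71) = -12 + (1 - 15)*(-71) = -12 - 14*(-71) = -12 + 994 = 982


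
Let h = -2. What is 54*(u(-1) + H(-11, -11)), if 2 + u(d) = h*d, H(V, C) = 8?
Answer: 432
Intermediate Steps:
u(d) = -2 - 2*d
54*(u(-1) + H(-11, -11)) = 54*((-2 - 2*(-1)) + 8) = 54*((-2 + 2) + 8) = 54*(0 + 8) = 54*8 = 432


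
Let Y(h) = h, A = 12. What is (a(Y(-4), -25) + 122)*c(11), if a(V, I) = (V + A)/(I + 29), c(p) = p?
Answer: 1364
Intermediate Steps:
a(V, I) = (12 + V)/(29 + I) (a(V, I) = (V + 12)/(I + 29) = (12 + V)/(29 + I))
(a(Y(-4), -25) + 122)*c(11) = ((12 - 4)/(29 - 25) + 122)*11 = (8/4 + 122)*11 = ((¼)*8 + 122)*11 = (2 + 122)*11 = 124*11 = 1364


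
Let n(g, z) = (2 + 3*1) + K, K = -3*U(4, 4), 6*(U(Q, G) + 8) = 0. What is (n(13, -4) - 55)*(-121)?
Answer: 3146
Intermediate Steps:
U(Q, G) = -8 (U(Q, G) = -8 + (1/6)*0 = -8 + 0 = -8)
K = 24 (K = -3*(-8) = 24)
n(g, z) = 29 (n(g, z) = (2 + 3*1) + 24 = (2 + 3) + 24 = 5 + 24 = 29)
(n(13, -4) - 55)*(-121) = (29 - 55)*(-121) = -26*(-121) = 3146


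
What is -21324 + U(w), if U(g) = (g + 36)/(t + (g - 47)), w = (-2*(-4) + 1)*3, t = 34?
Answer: -42639/2 ≈ -21320.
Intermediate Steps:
w = 27 (w = (8 + 1)*3 = 9*3 = 27)
U(g) = (36 + g)/(-13 + g) (U(g) = (g + 36)/(34 + (g - 47)) = (36 + g)/(34 + (-47 + g)) = (36 + g)/(-13 + g))
-21324 + U(w) = -21324 + (36 + 27)/(-13 + 27) = -21324 + 63/14 = -21324 + (1/14)*63 = -21324 + 9/2 = -42639/2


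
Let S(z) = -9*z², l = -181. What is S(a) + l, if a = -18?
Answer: -3097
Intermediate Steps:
S(a) + l = -9*(-18)² - 181 = -9*324 - 181 = -2916 - 181 = -3097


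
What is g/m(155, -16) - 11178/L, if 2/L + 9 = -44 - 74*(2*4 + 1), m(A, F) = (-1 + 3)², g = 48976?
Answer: 4030735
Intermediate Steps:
m(A, F) = 4 (m(A, F) = 2² = 4)
L = -2/719 (L = 2/(-9 + (-44 - 74*(2*4 + 1))) = 2/(-9 + (-44 - 74*(8 + 1))) = 2/(-9 + (-44 - 74*9)) = 2/(-9 + (-44 - 666)) = 2/(-9 - 710) = 2/(-719) = 2*(-1/719) = -2/719 ≈ -0.0027816)
g/m(155, -16) - 11178/L = 48976/4 - 11178/(-2/719) = 48976*(¼) - 11178*(-719/2) = 12244 + 4018491 = 4030735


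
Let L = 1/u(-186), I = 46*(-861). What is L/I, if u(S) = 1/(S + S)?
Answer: 62/6601 ≈ 0.0093925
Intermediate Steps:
u(S) = 1/(2*S)
I = -39606
L = -372 (L = 1/((½)/(-186)) = 1/((½)*(-1/186)) = 1/(-1/372) = -372)
L/I = -372/(-39606) = -372*(-1/39606) = 62/6601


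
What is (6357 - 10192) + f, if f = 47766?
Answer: 43931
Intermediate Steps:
(6357 - 10192) + f = (6357 - 10192) + 47766 = -3835 + 47766 = 43931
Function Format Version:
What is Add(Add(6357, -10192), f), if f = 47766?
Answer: 43931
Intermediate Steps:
Add(Add(6357, -10192), f) = Add(Add(6357, -10192), 47766) = Add(-3835, 47766) = 43931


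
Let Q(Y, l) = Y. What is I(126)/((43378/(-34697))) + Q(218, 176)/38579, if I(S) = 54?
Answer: -36136811999/836739931 ≈ -43.188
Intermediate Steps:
I(126)/((43378/(-34697))) + Q(218, 176)/38579 = 54/((43378/(-34697))) + 218/38579 = 54/((43378*(-1/34697))) + 218*(1/38579) = 54/(-43378/34697) + 218/38579 = 54*(-34697/43378) + 218/38579 = -936819/21689 + 218/38579 = -36136811999/836739931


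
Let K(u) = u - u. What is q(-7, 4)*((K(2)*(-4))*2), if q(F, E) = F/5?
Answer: 0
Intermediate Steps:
q(F, E) = F/5 (q(F, E) = F*(1/5) = F/5)
K(u) = 0
q(-7, 4)*((K(2)*(-4))*2) = ((1/5)*(-7))*((0*(-4))*2) = -0*2 = -7/5*0 = 0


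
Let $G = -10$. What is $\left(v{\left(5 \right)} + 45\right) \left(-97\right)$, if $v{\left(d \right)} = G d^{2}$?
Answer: $19885$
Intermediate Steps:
$v{\left(d \right)} = - 10 d^{2}$
$\left(v{\left(5 \right)} + 45\right) \left(-97\right) = \left(- 10 \cdot 5^{2} + 45\right) \left(-97\right) = \left(\left(-10\right) 25 + 45\right) \left(-97\right) = \left(-250 + 45\right) \left(-97\right) = \left(-205\right) \left(-97\right) = 19885$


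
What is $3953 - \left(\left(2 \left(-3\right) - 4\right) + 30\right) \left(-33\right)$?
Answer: $4613$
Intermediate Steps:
$3953 - \left(\left(2 \left(-3\right) - 4\right) + 30\right) \left(-33\right) = 3953 - \left(\left(-6 - 4\right) + 30\right) \left(-33\right) = 3953 - \left(-10 + 30\right) \left(-33\right) = 3953 - 20 \left(-33\right) = 3953 - -660 = 3953 + 660 = 4613$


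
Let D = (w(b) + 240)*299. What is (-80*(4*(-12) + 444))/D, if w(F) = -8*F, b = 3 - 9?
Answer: -110/299 ≈ -0.36789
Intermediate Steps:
b = -6
D = 86112 (D = (-8*(-6) + 240)*299 = (48 + 240)*299 = 288*299 = 86112)
(-80*(4*(-12) + 444))/D = -80*(4*(-12) + 444)/86112 = -80*(-48 + 444)*(1/86112) = -80*396*(1/86112) = -31680*1/86112 = -110/299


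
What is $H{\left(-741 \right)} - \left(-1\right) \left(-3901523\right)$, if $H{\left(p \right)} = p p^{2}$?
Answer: $-410770544$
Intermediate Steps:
$H{\left(p \right)} = p^{3}$
$H{\left(-741 \right)} - \left(-1\right) \left(-3901523\right) = \left(-741\right)^{3} - \left(-1\right) \left(-3901523\right) = -406869021 - 3901523 = -410770544$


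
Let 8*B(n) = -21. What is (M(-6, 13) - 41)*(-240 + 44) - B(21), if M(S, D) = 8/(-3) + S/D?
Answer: 2699347/312 ≈ 8651.8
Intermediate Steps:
B(n) = -21/8 (B(n) = (⅛)*(-21) = -21/8)
M(S, D) = -8/3 + S/D (M(S, D) = 8*(-⅓) + S/D = -8/3 + S/D)
(M(-6, 13) - 41)*(-240 + 44) - B(21) = ((-8/3 - 6/13) - 41)*(-240 + 44) - 1*(-21/8) = ((-8/3 - 6*1/13) - 41)*(-196) + 21/8 = ((-8/3 - 6/13) - 41)*(-196) + 21/8 = (-122/39 - 41)*(-196) + 21/8 = -1721/39*(-196) + 21/8 = 337316/39 + 21/8 = 2699347/312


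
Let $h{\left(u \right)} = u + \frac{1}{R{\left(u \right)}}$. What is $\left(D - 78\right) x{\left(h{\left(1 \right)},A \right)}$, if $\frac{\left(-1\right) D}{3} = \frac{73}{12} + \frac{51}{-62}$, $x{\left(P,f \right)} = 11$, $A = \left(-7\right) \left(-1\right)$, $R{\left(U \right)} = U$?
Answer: $- \frac{127919}{124} \approx -1031.6$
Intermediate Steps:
$A = 7$
$h{\left(u \right)} = u + \frac{1}{u}$
$D = - \frac{1957}{124}$ ($D = - 3 \left(\frac{73}{12} + \frac{51}{-62}\right) = - 3 \left(73 \cdot \frac{1}{12} + 51 \left(- \frac{1}{62}\right)\right) = - 3 \left(\frac{73}{12} - \frac{51}{62}\right) = \left(-3\right) \frac{1957}{372} = - \frac{1957}{124} \approx -15.782$)
$\left(D - 78\right) x{\left(h{\left(1 \right)},A \right)} = \left(- \frac{1957}{124} - 78\right) 11 = \left(- \frac{11629}{124}\right) 11 = - \frac{127919}{124}$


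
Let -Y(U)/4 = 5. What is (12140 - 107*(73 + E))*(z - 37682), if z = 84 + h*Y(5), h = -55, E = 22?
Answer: -72083550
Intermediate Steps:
Y(U) = -20 (Y(U) = -4*5 = -20)
z = 1184 (z = 84 - 55*(-20) = 84 + 1100 = 1184)
(12140 - 107*(73 + E))*(z - 37682) = (12140 - 107*(73 + 22))*(1184 - 37682) = (12140 - 107*95)*(-36498) = (12140 - 10165)*(-36498) = 1975*(-36498) = -72083550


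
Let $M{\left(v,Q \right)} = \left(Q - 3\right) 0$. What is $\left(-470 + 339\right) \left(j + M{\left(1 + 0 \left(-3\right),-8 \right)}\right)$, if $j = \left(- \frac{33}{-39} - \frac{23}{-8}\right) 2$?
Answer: $- \frac{50697}{52} \approx -974.94$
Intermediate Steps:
$M{\left(v,Q \right)} = 0$ ($M{\left(v,Q \right)} = \left(-3 + Q\right) 0 = 0$)
$j = \frac{387}{52}$ ($j = \left(\left(-33\right) \left(- \frac{1}{39}\right) - - \frac{23}{8}\right) 2 = \left(\frac{11}{13} + \frac{23}{8}\right) 2 = \frac{387}{104} \cdot 2 = \frac{387}{52} \approx 7.4423$)
$\left(-470 + 339\right) \left(j + M{\left(1 + 0 \left(-3\right),-8 \right)}\right) = \left(-470 + 339\right) \left(\frac{387}{52} + 0\right) = \left(-131\right) \frac{387}{52} = - \frac{50697}{52}$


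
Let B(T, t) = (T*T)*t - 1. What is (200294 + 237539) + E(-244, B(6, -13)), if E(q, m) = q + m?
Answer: 437120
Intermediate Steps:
B(T, t) = -1 + t*T² (B(T, t) = T²*t - 1 = t*T² - 1 = -1 + t*T²)
E(q, m) = m + q
(200294 + 237539) + E(-244, B(6, -13)) = (200294 + 237539) + ((-1 - 13*6²) - 244) = 437833 + ((-1 - 13*36) - 244) = 437833 + ((-1 - 468) - 244) = 437833 + (-469 - 244) = 437833 - 713 = 437120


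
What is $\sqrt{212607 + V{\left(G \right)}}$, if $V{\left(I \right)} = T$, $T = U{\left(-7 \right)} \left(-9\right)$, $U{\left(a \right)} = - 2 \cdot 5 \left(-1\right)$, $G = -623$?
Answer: $3 \sqrt{23613} \approx 461.0$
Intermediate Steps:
$U{\left(a \right)} = 10$ ($U{\left(a \right)} = \left(-2\right) \left(-5\right) = 10$)
$T = -90$ ($T = 10 \left(-9\right) = -90$)
$V{\left(I \right)} = -90$
$\sqrt{212607 + V{\left(G \right)}} = \sqrt{212607 - 90} = \sqrt{212517} = 3 \sqrt{23613}$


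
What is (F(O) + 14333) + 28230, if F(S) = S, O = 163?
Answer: 42726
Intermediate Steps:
(F(O) + 14333) + 28230 = (163 + 14333) + 28230 = 14496 + 28230 = 42726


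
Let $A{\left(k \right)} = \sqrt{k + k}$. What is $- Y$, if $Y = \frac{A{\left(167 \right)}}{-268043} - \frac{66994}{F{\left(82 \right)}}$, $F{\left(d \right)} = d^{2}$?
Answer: $\frac{817}{82} + \frac{\sqrt{334}}{268043} \approx 9.9635$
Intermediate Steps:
$A{\left(k \right)} = \sqrt{2} \sqrt{k}$ ($A{\left(k \right)} = \sqrt{2 k} = \sqrt{2} \sqrt{k}$)
$Y = - \frac{817}{82} - \frac{\sqrt{334}}{268043}$ ($Y = \frac{\sqrt{2} \sqrt{167}}{-268043} - \frac{66994}{82^{2}} = \sqrt{334} \left(- \frac{1}{268043}\right) - \frac{66994}{6724} = - \frac{\sqrt{334}}{268043} - \frac{817}{82} = - \frac{817}{82} - \frac{\sqrt{334}}{268043} \approx -9.9635$)
$- Y = - (- \frac{817}{82} - \frac{\sqrt{334}}{268043}) = \frac{817}{82} + \frac{\sqrt{334}}{268043}$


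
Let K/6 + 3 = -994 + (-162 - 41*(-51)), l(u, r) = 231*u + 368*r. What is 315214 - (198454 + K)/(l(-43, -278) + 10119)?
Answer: 16094613649/51059 ≈ 3.1522e+5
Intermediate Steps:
K = 5592 (K = -18 + 6*(-994 + (-162 - 41*(-51))) = -18 + 6*(-994 + (-162 + 2091)) = -18 + 6*(-994 + 1929) = -18 + 6*935 = -18 + 5610 = 5592)
315214 - (198454 + K)/(l(-43, -278) + 10119) = 315214 - (198454 + 5592)/((231*(-43) + 368*(-278)) + 10119) = 315214 - 204046/((-9933 - 102304) + 10119) = 315214 - 204046/(-112237 + 10119) = 315214 - 204046/(-102118) = 315214 - 204046*(-1)/102118 = 315214 - 1*(-102023/51059) = 315214 + 102023/51059 = 16094613649/51059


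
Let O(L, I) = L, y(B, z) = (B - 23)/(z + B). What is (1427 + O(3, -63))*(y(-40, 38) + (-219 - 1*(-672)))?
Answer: 692835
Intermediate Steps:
y(B, z) = (-23 + B)/(B + z)
(1427 + O(3, -63))*(y(-40, 38) + (-219 - 1*(-672))) = (1427 + 3)*((-23 - 40)/(-40 + 38) + (-219 - 1*(-672))) = 1430*(-63/(-2) + (-219 + 672)) = 1430*(-1/2*(-63) + 453) = 1430*(63/2 + 453) = 1430*(969/2) = 692835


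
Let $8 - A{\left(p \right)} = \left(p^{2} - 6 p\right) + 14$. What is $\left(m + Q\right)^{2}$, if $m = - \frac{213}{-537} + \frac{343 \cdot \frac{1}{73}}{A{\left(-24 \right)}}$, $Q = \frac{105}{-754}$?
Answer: $\frac{201332628681494116}{3197773746623888289} \approx 0.06296$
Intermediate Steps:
$Q = - \frac{105}{754}$ ($Q = 105 \left(- \frac{1}{754}\right) = - \frac{105}{754} \approx -0.13926$)
$A{\left(p \right)} = -6 - p^{2} + 6 p$ ($A{\left(p \right)} = 8 - \left(\left(p^{2} - 6 p\right) + 14\right) = 8 - \left(14 + p^{2} - 6 p\right) = -6 - p^{2} + 6 p$)
$m = \frac{3701461}{9486642}$ ($m = - \frac{213}{-537} + \frac{343 \cdot \frac{1}{73}}{-6 - \left(-24\right)^{2} + 6 \left(-24\right)} = \left(-213\right) \left(- \frac{1}{537}\right) + \frac{343 \cdot \frac{1}{73}}{-6 - 576 - 144} = \frac{71}{179} + \frac{343}{73 \left(-6 - 576 - 144\right)} = \frac{71}{179} + \frac{343}{73 \left(-726\right)} = \frac{71}{179} + \frac{343}{73} \left(- \frac{1}{726}\right) = \frac{71}{179} - \frac{343}{52998} = \frac{3701461}{9486642} \approx 0.39018$)
$\left(m + Q\right)^{2} = \left(\frac{3701461}{9486642} - \frac{105}{754}\right)^{2} = \left(\frac{448701046}{1788232017}\right)^{2} = \frac{201332628681494116}{3197773746623888289}$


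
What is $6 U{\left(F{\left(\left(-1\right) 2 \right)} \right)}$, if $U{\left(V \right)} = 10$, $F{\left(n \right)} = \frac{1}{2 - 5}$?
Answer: $60$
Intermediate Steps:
$F{\left(n \right)} = - \frac{1}{3}$ ($F{\left(n \right)} = \frac{1}{-3} = - \frac{1}{3}$)
$6 U{\left(F{\left(\left(-1\right) 2 \right)} \right)} = 6 \cdot 10 = 60$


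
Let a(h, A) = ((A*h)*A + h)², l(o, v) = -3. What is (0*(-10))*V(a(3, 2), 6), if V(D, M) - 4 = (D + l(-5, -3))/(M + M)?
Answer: 0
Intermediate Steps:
a(h, A) = (h + h*A²)² (a(h, A) = (h*A² + h)² = (h + h*A²)²)
V(D, M) = 4 + (-3 + D)/(2*M) (V(D, M) = 4 + (D - 3)/(M + M) = 4 + (-3 + D)/((2*M)) = 4 + (-3 + D)*(1/(2*M)) = 4 + (-3 + D)/(2*M))
(0*(-10))*V(a(3, 2), 6) = (0*(-10))*((½)*(-3 + 3²*(1 + 2²)² + 8*6)/6) = 0*((½)*(⅙)*(-3 + 9*(1 + 4)² + 48)) = 0*((½)*(⅙)*(-3 + 9*5² + 48)) = 0*((½)*(⅙)*(-3 + 9*25 + 48)) = 0*((½)*(⅙)*(-3 + 225 + 48)) = 0*((½)*(⅙)*270) = 0*(45/2) = 0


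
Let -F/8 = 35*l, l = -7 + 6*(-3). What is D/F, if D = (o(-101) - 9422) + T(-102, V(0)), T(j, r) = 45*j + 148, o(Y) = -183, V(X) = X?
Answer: -14047/7000 ≈ -2.0067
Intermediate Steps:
l = -25 (l = -7 - 18 = -25)
T(j, r) = 148 + 45*j
D = -14047 (D = (-183 - 9422) + (148 + 45*(-102)) = -9605 + (148 - 4590) = -9605 - 4442 = -14047)
F = 7000 (F = -280*(-25) = -8*(-875) = 7000)
D/F = -14047/7000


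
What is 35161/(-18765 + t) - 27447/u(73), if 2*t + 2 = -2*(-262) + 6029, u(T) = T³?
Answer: -28206734087/12051357643 ≈ -2.3405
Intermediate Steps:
t = 6551/2 (t = -1 + (-2*(-262) + 6029)/2 = -1 + (524 + 6029)/2 = -1 + (½)*6553 = -1 + 6553/2 = 6551/2 ≈ 3275.5)
35161/(-18765 + t) - 27447/u(73) = 35161/(-18765 + 6551/2) - 27447/(73³) = 35161/(-30979/2) - 27447/389017 = 35161*(-2/30979) - 27447*1/389017 = -70322/30979 - 27447/389017 = -28206734087/12051357643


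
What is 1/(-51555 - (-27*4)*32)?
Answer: -1/48099 ≈ -2.0790e-5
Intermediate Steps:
1/(-51555 - (-27*4)*32) = 1/(-51555 - (-108)*32) = 1/(-51555 - 1*(-3456)) = 1/(-51555 + 3456) = 1/(-48099) = -1/48099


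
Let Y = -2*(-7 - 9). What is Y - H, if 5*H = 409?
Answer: -249/5 ≈ -49.800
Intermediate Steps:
H = 409/5 (H = (⅕)*409 = 409/5 ≈ 81.800)
Y = 32 (Y = -2*(-16) = 32)
Y - H = 32 - 1*409/5 = 32 - 409/5 = -249/5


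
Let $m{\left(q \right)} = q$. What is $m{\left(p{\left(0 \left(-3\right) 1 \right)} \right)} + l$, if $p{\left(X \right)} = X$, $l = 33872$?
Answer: $33872$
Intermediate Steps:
$m{\left(p{\left(0 \left(-3\right) 1 \right)} \right)} + l = 0 \left(-3\right) 1 + 33872 = 0 \cdot 1 + 33872 = 0 + 33872 = 33872$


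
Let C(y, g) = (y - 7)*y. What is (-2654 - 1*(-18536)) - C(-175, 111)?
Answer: -15968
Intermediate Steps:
C(y, g) = y*(-7 + y) (C(y, g) = (-7 + y)*y = y*(-7 + y))
(-2654 - 1*(-18536)) - C(-175, 111) = (-2654 - 1*(-18536)) - (-175)*(-7 - 175) = (-2654 + 18536) - (-175)*(-182) = 15882 - 1*31850 = 15882 - 31850 = -15968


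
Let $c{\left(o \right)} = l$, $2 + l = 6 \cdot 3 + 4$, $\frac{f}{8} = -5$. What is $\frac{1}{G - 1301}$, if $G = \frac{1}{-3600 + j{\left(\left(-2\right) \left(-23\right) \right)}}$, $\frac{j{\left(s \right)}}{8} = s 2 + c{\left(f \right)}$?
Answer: $- \frac{2704}{3517905} \approx -0.00076864$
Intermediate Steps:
$f = -40$ ($f = 8 \left(-5\right) = -40$)
$l = 20$ ($l = -2 + \left(6 \cdot 3 + 4\right) = -2 + \left(18 + 4\right) = -2 + 22 = 20$)
$c{\left(o \right)} = 20$
$j{\left(s \right)} = 160 + 16 s$ ($j{\left(s \right)} = 8 \left(s 2 + 20\right) = 8 \left(2 s + 20\right) = 8 \left(20 + 2 s\right) = 160 + 16 s$)
$G = - \frac{1}{2704}$ ($G = \frac{1}{-3600 + \left(160 + 16 \left(\left(-2\right) \left(-23\right)\right)\right)} = \frac{1}{-3600 + \left(160 + 16 \cdot 46\right)} = \frac{1}{-3600 + \left(160 + 736\right)} = \frac{1}{-3600 + 896} = \frac{1}{-2704} = - \frac{1}{2704} \approx -0.00036982$)
$\frac{1}{G - 1301} = \frac{1}{- \frac{1}{2704} - 1301} = \frac{1}{- \frac{3517905}{2704}} = - \frac{2704}{3517905}$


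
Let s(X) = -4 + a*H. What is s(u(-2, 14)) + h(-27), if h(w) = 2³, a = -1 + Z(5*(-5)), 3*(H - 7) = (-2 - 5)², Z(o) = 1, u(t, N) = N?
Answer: 4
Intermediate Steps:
H = 70/3 (H = 7 + (-2 - 5)²/3 = 7 + (⅓)*(-7)² = 7 + (⅓)*49 = 7 + 49/3 = 70/3 ≈ 23.333)
a = 0 (a = -1 + 1 = 0)
s(X) = -4 (s(X) = -4 + 0*(70/3) = -4 + 0 = -4)
h(w) = 8
s(u(-2, 14)) + h(-27) = -4 + 8 = 4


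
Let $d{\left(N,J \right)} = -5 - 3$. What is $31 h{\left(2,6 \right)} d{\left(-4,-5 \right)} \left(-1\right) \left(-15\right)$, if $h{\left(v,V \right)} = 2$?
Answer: $-7440$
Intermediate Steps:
$d{\left(N,J \right)} = -8$ ($d{\left(N,J \right)} = -5 - 3 = -8$)
$31 h{\left(2,6 \right)} d{\left(-4,-5 \right)} \left(-1\right) \left(-15\right) = 31 \cdot 2 \left(-8\right) \left(-1\right) \left(-15\right) = 31 \left(\left(-16\right) \left(-1\right)\right) \left(-15\right) = 31 \cdot 16 \left(-15\right) = 496 \left(-15\right) = -7440$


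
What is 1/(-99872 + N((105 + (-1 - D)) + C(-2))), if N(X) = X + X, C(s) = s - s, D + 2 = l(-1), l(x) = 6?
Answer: -1/99672 ≈ -1.0033e-5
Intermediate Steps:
D = 4 (D = -2 + 6 = 4)
C(s) = 0
N(X) = 2*X
1/(-99872 + N((105 + (-1 - D)) + C(-2))) = 1/(-99872 + 2*((105 + (-1 - 1*4)) + 0)) = 1/(-99872 + 2*((105 + (-1 - 4)) + 0)) = 1/(-99872 + 2*((105 - 5) + 0)) = 1/(-99872 + 2*(100 + 0)) = 1/(-99872 + 2*100) = 1/(-99872 + 200) = 1/(-99672) = -1/99672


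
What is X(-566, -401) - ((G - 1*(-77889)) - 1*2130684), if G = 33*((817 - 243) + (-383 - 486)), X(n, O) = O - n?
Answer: 2062695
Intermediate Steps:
G = -9735 (G = 33*(574 - 869) = 33*(-295) = -9735)
X(-566, -401) - ((G - 1*(-77889)) - 1*2130684) = (-401 - 1*(-566)) - ((-9735 - 1*(-77889)) - 1*2130684) = (-401 + 566) - ((-9735 + 77889) - 2130684) = 165 - (68154 - 2130684) = 165 - 1*(-2062530) = 165 + 2062530 = 2062695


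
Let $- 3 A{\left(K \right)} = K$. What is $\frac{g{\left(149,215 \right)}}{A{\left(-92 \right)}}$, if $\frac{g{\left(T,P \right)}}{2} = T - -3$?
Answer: $\frac{228}{23} \approx 9.913$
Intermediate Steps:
$g{\left(T,P \right)} = 6 + 2 T$ ($g{\left(T,P \right)} = 2 \left(T - -3\right) = 2 \left(T + 3\right) = 2 \left(3 + T\right) = 6 + 2 T$)
$A{\left(K \right)} = - \frac{K}{3}$
$\frac{g{\left(149,215 \right)}}{A{\left(-92 \right)}} = \frac{6 + 2 \cdot 149}{\left(- \frac{1}{3}\right) \left(-92\right)} = \frac{6 + 298}{\frac{92}{3}} = 304 \cdot \frac{3}{92} = \frac{228}{23}$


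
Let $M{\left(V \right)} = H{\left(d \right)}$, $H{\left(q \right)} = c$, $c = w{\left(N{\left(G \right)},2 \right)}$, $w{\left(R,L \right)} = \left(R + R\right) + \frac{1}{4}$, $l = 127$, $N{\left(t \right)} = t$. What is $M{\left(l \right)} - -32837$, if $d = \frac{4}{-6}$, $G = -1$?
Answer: $\frac{131341}{4} \approx 32835.0$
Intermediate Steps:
$d = - \frac{2}{3}$ ($d = 4 \left(- \frac{1}{6}\right) = - \frac{2}{3} \approx -0.66667$)
$w{\left(R,L \right)} = \frac{1}{4} + 2 R$ ($w{\left(R,L \right)} = 2 R + \frac{1}{4} = \frac{1}{4} + 2 R$)
$c = - \frac{7}{4}$ ($c = \frac{1}{4} + 2 \left(-1\right) = \frac{1}{4} - 2 = - \frac{7}{4} \approx -1.75$)
$H{\left(q \right)} = - \frac{7}{4}$
$M{\left(V \right)} = - \frac{7}{4}$
$M{\left(l \right)} - -32837 = - \frac{7}{4} - -32837 = - \frac{7}{4} + 32837 = \frac{131341}{4}$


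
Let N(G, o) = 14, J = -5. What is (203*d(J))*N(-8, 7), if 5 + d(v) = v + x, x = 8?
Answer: -5684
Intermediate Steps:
d(v) = 3 + v (d(v) = -5 + (v + 8) = -5 + (8 + v) = 3 + v)
(203*d(J))*N(-8, 7) = (203*(3 - 5))*14 = (203*(-2))*14 = -406*14 = -5684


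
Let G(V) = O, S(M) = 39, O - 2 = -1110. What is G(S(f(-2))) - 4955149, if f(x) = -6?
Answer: -4956257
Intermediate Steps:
O = -1108 (O = 2 - 1110 = -1108)
G(V) = -1108
G(S(f(-2))) - 4955149 = -1108 - 4955149 = -4956257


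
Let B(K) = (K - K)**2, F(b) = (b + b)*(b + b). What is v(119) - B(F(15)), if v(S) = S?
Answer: 119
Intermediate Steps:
F(b) = 4*b**2 (F(b) = (2*b)*(2*b) = 4*b**2)
B(K) = 0 (B(K) = 0**2 = 0)
v(119) - B(F(15)) = 119 - 1*0 = 119 + 0 = 119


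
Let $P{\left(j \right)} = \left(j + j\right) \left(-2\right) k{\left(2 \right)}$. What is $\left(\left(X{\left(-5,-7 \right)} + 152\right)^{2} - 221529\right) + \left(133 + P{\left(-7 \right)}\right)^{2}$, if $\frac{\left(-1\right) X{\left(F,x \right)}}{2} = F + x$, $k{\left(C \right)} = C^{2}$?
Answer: $-130528$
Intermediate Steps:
$P{\left(j \right)} = - 16 j$ ($P{\left(j \right)} = \left(j + j\right) \left(-2\right) 2^{2} = 2 j \left(-2\right) 4 = - 4 j 4 = - 16 j$)
$X{\left(F,x \right)} = - 2 F - 2 x$ ($X{\left(F,x \right)} = - 2 \left(F + x\right) = - 2 F - 2 x$)
$\left(\left(X{\left(-5,-7 \right)} + 152\right)^{2} - 221529\right) + \left(133 + P{\left(-7 \right)}\right)^{2} = \left(\left(\left(\left(-2\right) \left(-5\right) - -14\right) + 152\right)^{2} - 221529\right) + \left(133 - -112\right)^{2} = \left(\left(\left(10 + 14\right) + 152\right)^{2} - 221529\right) + \left(133 + 112\right)^{2} = \left(\left(24 + 152\right)^{2} - 221529\right) + 245^{2} = \left(176^{2} - 221529\right) + 60025 = \left(30976 - 221529\right) + 60025 = -190553 + 60025 = -130528$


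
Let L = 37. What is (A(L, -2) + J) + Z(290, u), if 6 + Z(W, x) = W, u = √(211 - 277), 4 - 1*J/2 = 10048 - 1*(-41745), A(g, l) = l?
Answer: -103296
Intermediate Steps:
J = -103578 (J = 8 - 2*(10048 - 1*(-41745)) = 8 - 2*(10048 + 41745) = 8 - 2*51793 = 8 - 103586 = -103578)
u = I*√66 (u = √(-66) = I*√66 ≈ 8.124*I)
Z(W, x) = -6 + W
(A(L, -2) + J) + Z(290, u) = (-2 - 103578) + (-6 + 290) = -103580 + 284 = -103296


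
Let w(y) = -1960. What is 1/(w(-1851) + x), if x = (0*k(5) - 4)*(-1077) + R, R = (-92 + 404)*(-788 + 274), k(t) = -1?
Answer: -1/158020 ≈ -6.3283e-6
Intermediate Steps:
R = -160368 (R = 312*(-514) = -160368)
x = -156060 (x = (0*(-1) - 4)*(-1077) - 160368 = (0 - 4)*(-1077) - 160368 = -4*(-1077) - 160368 = 4308 - 160368 = -156060)
1/(w(-1851) + x) = 1/(-1960 - 156060) = 1/(-158020) = -1/158020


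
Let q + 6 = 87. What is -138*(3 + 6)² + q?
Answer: -11097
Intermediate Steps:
q = 81 (q = -6 + 87 = 81)
-138*(3 + 6)² + q = -138*(3 + 6)² + 81 = -138*9² + 81 = -138*81 + 81 = -11178 + 81 = -11097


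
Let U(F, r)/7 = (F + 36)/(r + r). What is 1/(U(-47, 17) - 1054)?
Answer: -34/35913 ≈ -0.00094673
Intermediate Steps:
U(F, r) = 7*(36 + F)/(2*r) (U(F, r) = 7*((F + 36)/(r + r)) = 7*((36 + F)/((2*r))) = 7*((36 + F)*(1/(2*r))) = 7*((36 + F)/(2*r)) = 7*(36 + F)/(2*r))
1/(U(-47, 17) - 1054) = 1/((7/2)*(36 - 47)/17 - 1054) = 1/((7/2)*(1/17)*(-11) - 1054) = 1/(-77/34 - 1054) = 1/(-35913/34) = -34/35913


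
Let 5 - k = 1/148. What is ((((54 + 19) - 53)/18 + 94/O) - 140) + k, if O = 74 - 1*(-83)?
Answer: -27875585/209124 ≈ -133.30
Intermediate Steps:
k = 739/148 (k = 5 - 1/148 = 739/148 ≈ 4.9932)
O = 157 (O = 74 + 83 = 157)
((((54 + 19) - 53)/18 + 94/O) - 140) + k = ((((54 + 19) - 53)/18 + 94/157) - 140) + 739/148 = (((73 - 53)*(1/18) + 94*(1/157)) - 140) + 739/148 = ((20*(1/18) + 94/157) - 140) + 739/148 = ((10/9 + 94/157) - 140) + 739/148 = (2416/1413 - 140) + 739/148 = -195404/1413 + 739/148 = -27875585/209124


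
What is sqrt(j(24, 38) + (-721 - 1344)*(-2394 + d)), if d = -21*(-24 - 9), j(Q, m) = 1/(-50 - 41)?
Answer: sqrt(29087550674)/91 ≈ 1874.2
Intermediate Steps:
j(Q, m) = -1/91 (j(Q, m) = 1/(-91) = -1/91)
d = 693 (d = -21*(-33) = 693)
sqrt(j(24, 38) + (-721 - 1344)*(-2394 + d)) = sqrt(-1/91 + (-721 - 1344)*(-2394 + 693)) = sqrt(-1/91 - 2065*(-1701)) = sqrt(-1/91 + 3512565) = sqrt(319643414/91) = sqrt(29087550674)/91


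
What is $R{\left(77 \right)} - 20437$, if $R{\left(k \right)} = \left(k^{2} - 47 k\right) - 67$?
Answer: $-18194$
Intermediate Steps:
$R{\left(k \right)} = -67 + k^{2} - 47 k$
$R{\left(77 \right)} - 20437 = \left(-67 + 77^{2} - 3619\right) - 20437 = \left(-67 + 5929 - 3619\right) - 20437 = 2243 - 20437 = -18194$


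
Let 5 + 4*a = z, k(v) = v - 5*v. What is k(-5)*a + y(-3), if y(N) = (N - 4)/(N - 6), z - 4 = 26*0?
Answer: -38/9 ≈ -4.2222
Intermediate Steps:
k(v) = -4*v
z = 4 (z = 4 + 26*0 = 4 + 0 = 4)
a = -¼ (a = -5/4 + (¼)*4 = -5/4 + 1 = -¼ ≈ -0.25000)
y(N) = (-4 + N)/(-6 + N)
k(-5)*a + y(-3) = -4*(-5)*(-¼) + (-4 - 3)/(-6 - 3) = 20*(-¼) - 7/(-9) = -5 - ⅑*(-7) = -5 + 7/9 = -38/9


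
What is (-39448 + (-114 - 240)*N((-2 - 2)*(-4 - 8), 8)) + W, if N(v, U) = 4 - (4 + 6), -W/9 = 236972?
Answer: -2170072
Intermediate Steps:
W = -2132748 (W = -9*236972 = -2132748)
N(v, U) = -6 (N(v, U) = 4 - 1*10 = 4 - 10 = -6)
(-39448 + (-114 - 240)*N((-2 - 2)*(-4 - 8), 8)) + W = (-39448 + (-114 - 240)*(-6)) - 2132748 = (-39448 - 354*(-6)) - 2132748 = (-39448 + 2124) - 2132748 = -37324 - 2132748 = -2170072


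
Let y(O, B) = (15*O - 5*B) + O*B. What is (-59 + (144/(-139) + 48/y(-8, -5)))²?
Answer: 216827128609/58446025 ≈ 3709.9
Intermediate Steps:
y(O, B) = -5*B + 15*O + B*O (y(O, B) = (-5*B + 15*O) + B*O = -5*B + 15*O + B*O)
(-59 + (144/(-139) + 48/y(-8, -5)))² = (-59 + (144/(-139) + 48/(-5*(-5) + 15*(-8) - 5*(-8))))² = (-59 + (144*(-1/139) + 48/(25 - 120 + 40)))² = (-59 + (-144/139 + 48/(-55)))² = (-59 + (-144/139 + 48*(-1/55)))² = (-59 + (-144/139 - 48/55))² = (-59 - 14592/7645)² = (-465647/7645)² = 216827128609/58446025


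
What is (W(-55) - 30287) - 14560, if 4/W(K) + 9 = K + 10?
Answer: -1210871/27 ≈ -44847.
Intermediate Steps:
W(K) = 4/(1 + K) (W(K) = 4/(-9 + (K + 10)) = 4/(-9 + (10 + K)) = 4/(1 + K))
(W(-55) - 30287) - 14560 = (4/(1 - 55) - 30287) - 14560 = (4/(-54) - 30287) - 14560 = (4*(-1/54) - 30287) - 14560 = (-2/27 - 30287) - 14560 = -817751/27 - 14560 = -1210871/27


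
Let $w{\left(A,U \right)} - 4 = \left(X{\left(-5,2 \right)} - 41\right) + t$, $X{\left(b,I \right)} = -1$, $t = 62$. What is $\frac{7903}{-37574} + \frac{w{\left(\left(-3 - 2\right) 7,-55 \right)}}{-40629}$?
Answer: $- \frac{107330921}{508864682} \approx -0.21092$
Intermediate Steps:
$w{\left(A,U \right)} = 24$ ($w{\left(A,U \right)} = 4 + \left(\left(-1 - 41\right) + 62\right) = 4 + \left(-42 + 62\right) = 4 + 20 = 24$)
$\frac{7903}{-37574} + \frac{w{\left(\left(-3 - 2\right) 7,-55 \right)}}{-40629} = \frac{7903}{-37574} + \frac{24}{-40629} = 7903 \left(- \frac{1}{37574}\right) + 24 \left(- \frac{1}{40629}\right) = - \frac{7903}{37574} - \frac{8}{13543} = - \frac{107330921}{508864682}$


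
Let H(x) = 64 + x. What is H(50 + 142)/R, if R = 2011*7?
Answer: 256/14077 ≈ 0.018186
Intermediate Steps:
R = 14077
H(50 + 142)/R = (64 + (50 + 142))/14077 = (64 + 192)*(1/14077) = 256*(1/14077) = 256/14077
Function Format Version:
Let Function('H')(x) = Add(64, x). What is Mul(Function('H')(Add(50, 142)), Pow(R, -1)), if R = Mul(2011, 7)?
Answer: Rational(256, 14077) ≈ 0.018186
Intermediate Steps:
R = 14077
Mul(Function('H')(Add(50, 142)), Pow(R, -1)) = Mul(Add(64, Add(50, 142)), Pow(14077, -1)) = Mul(Add(64, 192), Rational(1, 14077)) = Mul(256, Rational(1, 14077)) = Rational(256, 14077)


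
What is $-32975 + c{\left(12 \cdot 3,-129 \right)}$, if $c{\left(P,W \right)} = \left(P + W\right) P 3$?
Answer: $-43019$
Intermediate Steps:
$c{\left(P,W \right)} = 3 P \left(P + W\right)$ ($c{\left(P,W \right)} = P \left(P + W\right) 3 = 3 P \left(P + W\right)$)
$-32975 + c{\left(12 \cdot 3,-129 \right)} = -32975 + 3 \cdot 12 \cdot 3 \left(12 \cdot 3 - 129\right) = -32975 + 3 \cdot 36 \left(36 - 129\right) = -32975 + 3 \cdot 36 \left(-93\right) = -32975 - 10044 = -43019$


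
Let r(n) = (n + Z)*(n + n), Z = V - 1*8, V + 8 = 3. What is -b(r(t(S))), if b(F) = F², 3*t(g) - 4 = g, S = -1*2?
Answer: -21904/81 ≈ -270.42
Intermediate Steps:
V = -5 (V = -8 + 3 = -5)
Z = -13 (Z = -5 - 1*8 = -5 - 8 = -13)
S = -2
t(g) = 4/3 + g/3
r(n) = 2*n*(-13 + n) (r(n) = (n - 13)*(n + n) = (-13 + n)*(2*n) = 2*n*(-13 + n))
-b(r(t(S))) = -(2*(4/3 + (⅓)*(-2))*(-13 + (4/3 + (⅓)*(-2))))² = -(2*(4/3 - ⅔)*(-13 + (4/3 - ⅔)))² = -(2*(⅔)*(-13 + ⅔))² = -(2*(⅔)*(-37/3))² = -(-148/9)² = -1*21904/81 = -21904/81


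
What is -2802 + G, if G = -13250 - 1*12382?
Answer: -28434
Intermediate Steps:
G = -25632 (G = -13250 - 12382 = -25632)
-2802 + G = -2802 - 25632 = -28434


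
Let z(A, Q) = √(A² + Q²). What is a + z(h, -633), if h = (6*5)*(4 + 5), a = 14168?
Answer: 14168 + 3*√52621 ≈ 14856.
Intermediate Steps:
h = 270 (h = 30*9 = 270)
a + z(h, -633) = 14168 + √(270² + (-633)²) = 14168 + √(72900 + 400689) = 14168 + √473589 = 14168 + 3*√52621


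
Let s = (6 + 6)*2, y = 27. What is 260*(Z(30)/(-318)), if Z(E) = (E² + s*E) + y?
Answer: -71370/53 ≈ -1346.6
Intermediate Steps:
s = 24 (s = 12*2 = 24)
Z(E) = 27 + E² + 24*E (Z(E) = (E² + 24*E) + 27 = 27 + E² + 24*E)
260*(Z(30)/(-318)) = 260*((27 + 30² + 24*30)/(-318)) = 260*((27 + 900 + 720)*(-1/318)) = 260*(1647*(-1/318)) = 260*(-549/106) = -71370/53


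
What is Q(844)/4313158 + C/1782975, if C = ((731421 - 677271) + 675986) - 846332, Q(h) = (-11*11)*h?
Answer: -113876040978/1281708814175 ≈ -0.088847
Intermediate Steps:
Q(h) = -121*h
C = -116196 (C = (54150 + 675986) - 846332 = 730136 - 846332 = -116196)
Q(844)/4313158 + C/1782975 = -121*844/4313158 - 116196/1782975 = -102124*1/4313158 - 116196*1/1782975 = -51062/2156579 - 38732/594325 = -113876040978/1281708814175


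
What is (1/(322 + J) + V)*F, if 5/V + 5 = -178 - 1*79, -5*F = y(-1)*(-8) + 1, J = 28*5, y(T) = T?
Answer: 1536/50435 ≈ 0.030455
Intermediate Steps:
J = 140
F = -9/5 (F = -(-1*(-8) + 1)/5 = -(8 + 1)/5 = -1/5*9 = -9/5 ≈ -1.8000)
V = -5/262 (V = 5/(-5 + (-178 - 1*79)) = 5/(-5 + (-178 - 79)) = 5/(-5 - 257) = 5/(-262) = 5*(-1/262) = -5/262 ≈ -0.019084)
(1/(322 + J) + V)*F = (1/(322 + 140) - 5/262)*(-9/5) = (1/462 - 5/262)*(-9/5) = -512/30261*(-9/5) = 1536/50435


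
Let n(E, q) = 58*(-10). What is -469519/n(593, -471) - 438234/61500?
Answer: 477020713/594500 ≈ 802.39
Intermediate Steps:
n(E, q) = -580
-469519/n(593, -471) - 438234/61500 = -469519/(-580) - 438234/61500 = -469519*(-1/580) - 438234*1/61500 = 469519/580 - 73039/10250 = 477020713/594500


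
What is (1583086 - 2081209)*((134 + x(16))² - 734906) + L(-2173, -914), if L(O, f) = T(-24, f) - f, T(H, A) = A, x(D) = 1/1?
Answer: 356995289763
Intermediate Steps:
x(D) = 1
L(O, f) = 0 (L(O, f) = f - f = 0)
(1583086 - 2081209)*((134 + x(16))² - 734906) + L(-2173, -914) = (1583086 - 2081209)*((134 + 1)² - 734906) + 0 = -498123*(135² - 734906) + 0 = -498123*(18225 - 734906) + 0 = -498123*(-716681) + 0 = 356995289763 + 0 = 356995289763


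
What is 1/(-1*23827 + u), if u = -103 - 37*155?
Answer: -1/29665 ≈ -3.3710e-5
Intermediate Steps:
u = -5838 (u = -103 - 5735 = -5838)
1/(-1*23827 + u) = 1/(-1*23827 - 5838) = 1/(-23827 - 5838) = 1/(-29665) = -1/29665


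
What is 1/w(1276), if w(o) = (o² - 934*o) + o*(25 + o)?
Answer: 1/2096468 ≈ 4.7699e-7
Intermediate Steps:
w(o) = o² - 934*o + o*(25 + o)
1/w(1276) = 1/(1276*(-909 + 2*1276)) = 1/(1276*(-909 + 2552)) = 1/(1276*1643) = 1/2096468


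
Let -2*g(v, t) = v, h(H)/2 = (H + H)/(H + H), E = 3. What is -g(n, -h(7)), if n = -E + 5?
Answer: 1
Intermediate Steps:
h(H) = 2 (h(H) = 2*((H + H)/(H + H)) = 2*((2*H)/((2*H))) = 2*((2*H)*(1/(2*H))) = 2*1 = 2)
n = 2 (n = -1*3 + 5 = -3 + 5 = 2)
g(v, t) = -v/2
-g(n, -h(7)) = -(-1)*2/2 = -1*(-1) = 1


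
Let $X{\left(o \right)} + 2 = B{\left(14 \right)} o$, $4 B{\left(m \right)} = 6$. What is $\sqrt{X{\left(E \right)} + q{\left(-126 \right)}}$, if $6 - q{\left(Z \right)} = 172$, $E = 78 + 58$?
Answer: $6$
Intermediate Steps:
$E = 136$
$B{\left(m \right)} = \frac{3}{2}$ ($B{\left(m \right)} = \frac{1}{4} \cdot 6 = \frac{3}{2}$)
$q{\left(Z \right)} = -166$ ($q{\left(Z \right)} = 6 - 172 = -166$)
$X{\left(o \right)} = -2 + \frac{3 o}{2}$
$\sqrt{X{\left(E \right)} + q{\left(-126 \right)}} = \sqrt{\left(-2 + \frac{3}{2} \cdot 136\right) - 166} = \sqrt{\left(-2 + 204\right) - 166} = \sqrt{202 - 166} = \sqrt{36} = 6$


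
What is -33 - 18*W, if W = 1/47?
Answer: -1569/47 ≈ -33.383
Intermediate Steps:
W = 1/47 ≈ 0.021277
-33 - 18*W = -33 - 18*1/47 = -33 - 18/47 = -1569/47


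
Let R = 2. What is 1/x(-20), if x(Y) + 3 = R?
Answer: -1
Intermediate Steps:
x(Y) = -1 (x(Y) = -3 + 2 = -1)
1/x(-20) = 1/(-1) = -1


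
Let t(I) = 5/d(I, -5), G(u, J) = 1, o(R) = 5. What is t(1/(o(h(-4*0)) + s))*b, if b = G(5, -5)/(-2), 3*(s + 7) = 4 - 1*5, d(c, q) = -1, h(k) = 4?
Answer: 5/2 ≈ 2.5000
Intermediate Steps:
s = -22/3 (s = -7 + (4 - 1*5)/3 = -7 + (4 - 5)/3 = -7 + (1/3)*(-1) = -7 - 1/3 = -22/3 ≈ -7.3333)
b = -1/2 (b = 1/(-2) = 1*(-1/2) = -1/2 ≈ -0.50000)
t(I) = -5 (t(I) = 5/(-1) = 5*(-1) = -5)
t(1/(o(h(-4*0)) + s))*b = -5*(-1/2) = 5/2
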